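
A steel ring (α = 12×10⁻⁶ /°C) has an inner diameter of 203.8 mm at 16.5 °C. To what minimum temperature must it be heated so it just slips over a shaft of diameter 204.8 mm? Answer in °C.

Required Δd = 204.8 − 203.8 = 1.0 mm
Δd = αd₀ΔT ⇒ ΔT = Δd/(αd₀) = 1.0 / (12×10⁻⁶ × 203.8) = 408.90 K
T_min = 16.5 + 408.90 = 425.40 °C

T = 425 °C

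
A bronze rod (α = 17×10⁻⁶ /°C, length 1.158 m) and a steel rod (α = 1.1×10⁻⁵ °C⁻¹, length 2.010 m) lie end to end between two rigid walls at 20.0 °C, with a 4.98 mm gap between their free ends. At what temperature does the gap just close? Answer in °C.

α₁L₁ = 1.9686×10⁻⁵ m/K, α₂L₂ = 2.211×10⁻⁵ m/K → total 4.1796×10⁻⁵ m/K
ΔT = g/(α₁L₁+α₂L₂) = 4.98×10⁻³ / 4.1796×10⁻⁵ = 119.15 K
T = 20.0 + 119.15 = 139.15 °C

T = 139 °C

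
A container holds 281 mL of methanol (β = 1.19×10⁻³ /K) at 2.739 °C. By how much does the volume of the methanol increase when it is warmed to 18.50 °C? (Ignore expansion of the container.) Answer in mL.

|ΔT| = |18.50 − 2.739| = 15.761 K
ΔV = βV₀ΔT = (1.19×10⁻³)(281)(15.761) = 5.27 mL

ΔV = 5.27 mL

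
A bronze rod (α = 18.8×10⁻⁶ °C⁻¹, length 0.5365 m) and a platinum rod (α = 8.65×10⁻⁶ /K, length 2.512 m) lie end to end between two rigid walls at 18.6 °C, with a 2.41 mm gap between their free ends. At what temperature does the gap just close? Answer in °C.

α₁L₁ = 1.00862×10⁻⁵ m/K, α₂L₂ = 2.17288×10⁻⁵ m/K → total 3.1815×10⁻⁵ m/K
ΔT = g/(α₁L₁+α₂L₂) = 2.41×10⁻³ / 3.1815×10⁻⁵ = 75.750 K
T = 18.6 + 75.750 = 94.350 °C

T = 94.4 °C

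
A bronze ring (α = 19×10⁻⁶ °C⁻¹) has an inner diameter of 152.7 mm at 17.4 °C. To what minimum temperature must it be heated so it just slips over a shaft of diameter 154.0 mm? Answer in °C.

T = 465 °C

Required Δd = 154.0 − 152.7 = 1.3 mm
Δd = αd₀ΔT ⇒ ΔT = Δd/(αd₀) = 1.3 / (19×10⁻⁶ × 152.7) = 448.08 K
T_min = 17.4 + 448.08 = 465.48 °C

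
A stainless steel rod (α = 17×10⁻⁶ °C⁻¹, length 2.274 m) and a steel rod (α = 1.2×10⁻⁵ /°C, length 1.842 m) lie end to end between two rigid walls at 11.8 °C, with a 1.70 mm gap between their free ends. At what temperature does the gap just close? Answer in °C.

T = 39.8 °C

α₁L₁ = 3.8658×10⁻⁵ m/K, α₂L₂ = 2.2104×10⁻⁵ m/K → total 6.0762×10⁻⁵ m/K
ΔT = g/(α₁L₁+α₂L₂) = 1.70×10⁻³ / 6.0762×10⁻⁵ = 27.978 K
T = 11.8 + 27.978 = 39.778 °C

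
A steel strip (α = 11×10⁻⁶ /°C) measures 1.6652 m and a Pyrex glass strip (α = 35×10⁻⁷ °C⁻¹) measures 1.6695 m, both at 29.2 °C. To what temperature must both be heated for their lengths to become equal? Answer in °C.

Equal length when α₁L₁ΔT − α₂L₂ΔT = L₂ − L₁ = 4.30×10⁻³ m
α₁L₁ = 1.83172×10⁻⁵, α₂L₂ = 5.84325×10⁻⁶ → Δ(αL) = 1.247395×10⁻⁵ m/K
ΔT = 4.30×10⁻³ / 1.247395×10⁻⁵ = 344.718 K, so T = 29.2 + 344.718 = 373.918 °C

T = 373.9 °C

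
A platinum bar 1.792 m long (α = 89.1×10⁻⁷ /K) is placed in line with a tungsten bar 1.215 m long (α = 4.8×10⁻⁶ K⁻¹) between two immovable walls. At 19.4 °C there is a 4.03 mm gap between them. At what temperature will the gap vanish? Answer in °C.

T = 204 °C

α₁L₁ = 1.596672×10⁻⁵ m/K, α₂L₂ = 5.832×10⁻⁶ m/K → total 2.179872×10⁻⁵ m/K
ΔT = g/(α₁L₁+α₂L₂) = 4.03×10⁻³ / 2.179872×10⁻⁵ = 184.87 K
T = 19.4 + 184.87 = 204.27 °C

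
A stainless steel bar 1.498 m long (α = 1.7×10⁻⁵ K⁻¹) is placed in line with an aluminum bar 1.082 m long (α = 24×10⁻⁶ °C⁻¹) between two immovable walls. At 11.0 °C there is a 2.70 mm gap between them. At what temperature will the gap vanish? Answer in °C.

α₁L₁ = 2.5466×10⁻⁵ m/K, α₂L₂ = 2.5968×10⁻⁵ m/K → total 5.1434×10⁻⁵ m/K
ΔT = g/(α₁L₁+α₂L₂) = 2.70×10⁻³ / 5.1434×10⁻⁵ = 52.494 K
T = 11.0 + 52.494 = 63.494 °C

T = 63.5 °C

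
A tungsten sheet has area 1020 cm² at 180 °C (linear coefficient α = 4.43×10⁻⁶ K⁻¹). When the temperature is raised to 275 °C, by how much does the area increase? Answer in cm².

ΔA = 0.859 cm²

Area coefficient ≈ 2α; |ΔT| = 95 K
ΔA = 2αA₀ΔT = 2(4.43×10⁻⁶)(1020)(95) = 0.859 cm²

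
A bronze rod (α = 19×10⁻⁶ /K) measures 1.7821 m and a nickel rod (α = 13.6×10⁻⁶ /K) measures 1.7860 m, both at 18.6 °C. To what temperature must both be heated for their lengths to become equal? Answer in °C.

Equal length when α₁L₁ΔT − α₂L₂ΔT = L₂ − L₁ = 3.90×10⁻³ m
α₁L₁ = 3.38599×10⁻⁵, α₂L₂ = 2.42896×10⁻⁵ → Δ(αL) = 9.5703×10⁻⁶ m/K
ΔT = 3.90×10⁻³ / 9.5703×10⁻⁶ = 407.511 K, so T = 18.6 + 407.511 = 426.111 °C

T = 426.1 °C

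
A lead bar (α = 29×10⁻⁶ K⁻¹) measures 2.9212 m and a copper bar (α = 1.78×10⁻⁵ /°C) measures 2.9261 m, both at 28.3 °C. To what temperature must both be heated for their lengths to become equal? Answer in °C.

Equal length when α₁L₁ΔT − α₂L₂ΔT = L₂ − L₁ = 4.90×10⁻³ m
α₁L₁ = 8.47148×10⁻⁵, α₂L₂ = 5.208458×10⁻⁵ → Δ(αL) = 3.263022×10⁻⁵ m/K
ΔT = 4.90×10⁻³ / 3.263022×10⁻⁵ = 150.168 K, so T = 28.3 + 150.168 = 178.468 °C

T = 178.5 °C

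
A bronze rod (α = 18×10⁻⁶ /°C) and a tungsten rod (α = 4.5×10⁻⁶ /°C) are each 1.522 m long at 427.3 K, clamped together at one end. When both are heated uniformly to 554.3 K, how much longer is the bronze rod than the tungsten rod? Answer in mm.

2.61 mm

ΔT = 127.0 K
bronze: ΔL = 18×10⁻⁶ × 1.522 m × 127.0 = 3.4793×10⁻³ m = 3.4793 mm
tungsten: ΔL = 4.5×10⁻⁶ × 1.522 m × 127.0 = 8.6982×10⁻⁴ m = 0.86982 mm
difference = 3.4793 − 0.86982 = 2.60948 mm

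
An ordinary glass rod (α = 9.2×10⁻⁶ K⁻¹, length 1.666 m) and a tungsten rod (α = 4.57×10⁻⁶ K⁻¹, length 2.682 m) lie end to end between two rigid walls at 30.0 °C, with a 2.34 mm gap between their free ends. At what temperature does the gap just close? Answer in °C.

α₁L₁ = 1.53272×10⁻⁵ m/K, α₂L₂ = 1.225674×10⁻⁵ m/K → total 2.758394×10⁻⁵ m/K
ΔT = g/(α₁L₁+α₂L₂) = 2.34×10⁻³ / 2.758394×10⁻⁵ = 84.83 K
T = 30.0 + 84.83 = 114.83 °C

T = 115 °C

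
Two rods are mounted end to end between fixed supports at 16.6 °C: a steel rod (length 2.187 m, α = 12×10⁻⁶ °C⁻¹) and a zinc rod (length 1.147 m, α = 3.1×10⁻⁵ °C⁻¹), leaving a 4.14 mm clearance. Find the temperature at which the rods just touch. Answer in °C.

Gap closes when ΔL₁ + ΔL₂ = 4.14 mm = 4.14×10⁻³ m
(α₁L₁ + α₂L₂)ΔT = g
α₁L₁ + α₂L₂ = 12×10⁻⁶×2.187 + 3.1×10⁻⁵×1.147 = 6.1801×10⁻⁵ m/K
ΔT = 4.14×10⁻³ / 6.1801×10⁻⁵ = 66.989 K
T = 16.6 + 66.989 = 83.589 °C

T = 83.6 °C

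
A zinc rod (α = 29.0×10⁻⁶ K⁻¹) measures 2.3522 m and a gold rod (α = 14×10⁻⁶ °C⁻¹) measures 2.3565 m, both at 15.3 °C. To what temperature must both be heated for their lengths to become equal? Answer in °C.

T = 137.4 °C

Equal length when α₁L₁ΔT − α₂L₂ΔT = L₂ − L₁ = 4.30×10⁻³ m
α₁L₁ = 6.82138×10⁻⁵, α₂L₂ = 3.2991×10⁻⁵ → Δ(αL) = 3.52228×10⁻⁵ m/K
ΔT = 4.30×10⁻³ / 3.52228×10⁻⁵ = 122.080 K, so T = 15.3 + 122.080 = 137.380 °C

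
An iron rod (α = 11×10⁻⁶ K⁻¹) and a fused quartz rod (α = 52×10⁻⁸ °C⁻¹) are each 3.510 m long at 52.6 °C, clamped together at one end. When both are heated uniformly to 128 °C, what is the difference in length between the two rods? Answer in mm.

2.77 mm

ΔT = 75.4 K
iron: ΔL = 11×10⁻⁶ × 3.510 m × 75.4 = 2.9112×10⁻³ m = 2.9112 mm
fused quartz: ΔL = 52×10⁻⁸ × 3.510 m × 75.4 = 1.3762×10⁻⁴ m = 0.13762 mm
difference = 2.9112 − 0.13762 = 2.77358 mm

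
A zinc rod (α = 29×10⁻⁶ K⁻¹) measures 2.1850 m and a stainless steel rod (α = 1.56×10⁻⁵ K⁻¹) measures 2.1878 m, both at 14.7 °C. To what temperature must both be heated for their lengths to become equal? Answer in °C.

T = 110.5 °C

L₁(1 + α₁ΔT) = L₂(1 + α₂ΔT) ⇒ ΔT = (L₂ − L₁)/(α₁L₁ − α₂L₂)
L₂ − L₁ = 2.1878 − 2.1850 = 2.80×10⁻³ m
α₁L₁ − α₂L₂ = 29×10⁻⁶×2.1850 − 1.56×10⁻⁵×2.1878 = 2.923532×10⁻⁵ m/K
ΔT = 2.80×10⁻³ / 2.923532×10⁻⁵ = 95.775 K
T = 14.7 + 95.775 = 110.475 °C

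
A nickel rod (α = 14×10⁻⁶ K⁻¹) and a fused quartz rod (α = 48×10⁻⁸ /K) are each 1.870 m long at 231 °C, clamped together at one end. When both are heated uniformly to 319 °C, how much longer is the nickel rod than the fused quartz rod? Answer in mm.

2.22 mm

ΔT = 88 K
nickel: ΔL = 14×10⁻⁶ × 1.870 m × 88 = 2.3038×10⁻³ m = 2.3038 mm
fused quartz: ΔL = 48×10⁻⁸ × 1.870 m × 88 = 7.8989×10⁻⁵ m = 0.078989 mm
difference = 2.3038 − 0.078989 = 2.224811 mm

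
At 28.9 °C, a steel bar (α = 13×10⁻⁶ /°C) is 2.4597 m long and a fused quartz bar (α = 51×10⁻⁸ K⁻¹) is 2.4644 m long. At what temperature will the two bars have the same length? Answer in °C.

L₁(1 + α₁ΔT) = L₂(1 + α₂ΔT) ⇒ ΔT = (L₂ − L₁)/(α₁L₁ − α₂L₂)
L₂ − L₁ = 2.4644 − 2.4597 = 4.70×10⁻³ m
α₁L₁ − α₂L₂ = 13×10⁻⁶×2.4597 − 51×10⁻⁸×2.4644 = 3.0719256×10⁻⁵ m/K
ΔT = 4.70×10⁻³ / 3.0719256×10⁻⁵ = 152.998 K
T = 28.9 + 152.998 = 181.898 °C

T = 181.9 °C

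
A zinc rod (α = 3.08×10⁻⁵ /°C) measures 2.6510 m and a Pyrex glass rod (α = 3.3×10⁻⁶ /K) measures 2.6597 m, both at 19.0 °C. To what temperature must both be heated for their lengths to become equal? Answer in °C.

T = 138.4 °C

L₁(1 + α₁ΔT) = L₂(1 + α₂ΔT) ⇒ ΔT = (L₂ − L₁)/(α₁L₁ − α₂L₂)
L₂ − L₁ = 2.6597 − 2.6510 = 8.70×10⁻³ m
α₁L₁ − α₂L₂ = 3.08×10⁻⁵×2.6510 − 3.3×10⁻⁶×2.6597 = 7.287379×10⁻⁵ m/K
ΔT = 8.70×10⁻³ / 7.287379×10⁻⁵ = 119.384 K
T = 19.0 + 119.384 = 138.384 °C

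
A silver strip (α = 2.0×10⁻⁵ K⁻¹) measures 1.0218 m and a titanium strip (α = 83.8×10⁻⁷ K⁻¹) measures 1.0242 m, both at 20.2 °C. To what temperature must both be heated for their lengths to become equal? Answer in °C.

T = 222.7 °C

Equal length when α₁L₁ΔT − α₂L₂ΔT = L₂ − L₁ = 2.40×10⁻³ m
α₁L₁ = 2.0436×10⁻⁵, α₂L₂ = 8.582796×10⁻⁶ → Δ(αL) = 1.1853204×10⁻⁵ m/K
ΔT = 2.40×10⁻³ / 1.1853204×10⁻⁵ = 202.477 K, so T = 20.2 + 202.477 = 222.677 °C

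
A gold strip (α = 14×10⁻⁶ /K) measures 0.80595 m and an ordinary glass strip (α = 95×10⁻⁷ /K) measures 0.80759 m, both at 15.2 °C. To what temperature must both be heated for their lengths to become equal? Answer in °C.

T = 469.3 °C

Equal length when α₁L₁ΔT − α₂L₂ΔT = L₂ − L₁ = 1.64×10⁻³ m
α₁L₁ = 1.12833×10⁻⁵, α₂L₂ = 7.672105×10⁻⁶ → Δ(αL) = 3.611195×10⁻⁶ m/K
ΔT = 1.64×10⁻³ / 3.611195×10⁻⁶ = 454.143 K, so T = 15.2 + 454.143 = 469.343 °C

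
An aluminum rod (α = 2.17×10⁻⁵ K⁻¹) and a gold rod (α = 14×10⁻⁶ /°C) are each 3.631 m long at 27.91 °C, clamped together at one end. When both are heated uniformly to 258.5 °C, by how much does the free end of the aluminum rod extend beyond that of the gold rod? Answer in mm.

ΔT = 230.59 K
aluminum: ΔL = 2.17×10⁻⁵ × 3.631 m × 230.59 = 1.8169×10⁻² m = 18.169 mm
gold: ΔL = 14×10⁻⁶ × 3.631 m × 230.59 = 1.1722×10⁻² m = 11.722 mm
difference = 18.169 − 11.722 = 6.447 mm

6.45 mm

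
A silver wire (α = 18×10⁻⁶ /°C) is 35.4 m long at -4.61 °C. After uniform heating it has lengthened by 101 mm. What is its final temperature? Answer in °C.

T = 154 °C

ΔL = αL₀ΔT ⇒ ΔT = ΔL / (αL₀)
ΔT = 101×10⁻³ m / (18×10⁻⁶ × 35.4 m) = 158.51 K
T = -4.61 + 158.51 = 153.90 °C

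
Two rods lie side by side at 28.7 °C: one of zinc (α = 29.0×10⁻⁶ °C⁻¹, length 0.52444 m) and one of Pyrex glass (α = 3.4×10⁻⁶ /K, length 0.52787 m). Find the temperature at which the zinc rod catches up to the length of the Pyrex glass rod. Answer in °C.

L₁(1 + α₁ΔT) = L₂(1 + α₂ΔT) ⇒ ΔT = (L₂ − L₁)/(α₁L₁ − α₂L₂)
L₂ − L₁ = 0.52787 − 0.52444 = 3.43×10⁻³ m
α₁L₁ − α₂L₂ = 29.0×10⁻⁶×0.52444 − 3.4×10⁻⁶×0.52787 = 1.3414002×10⁻⁵ m/K
ΔT = 3.43×10⁻³ / 1.3414002×10⁻⁵ = 255.703 K
T = 28.7 + 255.703 = 284.403 °C

T = 284.4 °C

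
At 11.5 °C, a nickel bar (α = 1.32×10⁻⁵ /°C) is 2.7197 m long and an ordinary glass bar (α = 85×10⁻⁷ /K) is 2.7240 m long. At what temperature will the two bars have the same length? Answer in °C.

L₁(1 + α₁ΔT) = L₂(1 + α₂ΔT) ⇒ ΔT = (L₂ − L₁)/(α₁L₁ − α₂L₂)
L₂ − L₁ = 2.7240 − 2.7197 = 4.30×10⁻³ m
α₁L₁ − α₂L₂ = 1.32×10⁻⁵×2.7197 − 85×10⁻⁷×2.7240 = 1.274604×10⁻⁵ m/K
ΔT = 4.30×10⁻³ / 1.274604×10⁻⁵ = 337.360 K
T = 11.5 + 337.360 = 348.860 °C

T = 348.9 °C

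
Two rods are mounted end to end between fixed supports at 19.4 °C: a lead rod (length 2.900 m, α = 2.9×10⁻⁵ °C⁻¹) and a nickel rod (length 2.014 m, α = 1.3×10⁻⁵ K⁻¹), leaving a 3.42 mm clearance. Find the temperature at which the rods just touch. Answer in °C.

T = 50.4 °C

Gap closes when ΔL₁ + ΔL₂ = 3.42 mm = 3.42×10⁻³ m
(α₁L₁ + α₂L₂)ΔT = g
α₁L₁ + α₂L₂ = 2.9×10⁻⁵×2.900 + 1.3×10⁻⁵×2.014 = 1.10282×10⁻⁴ m/K
ΔT = 3.42×10⁻³ / 1.10282×10⁻⁴ = 31.011 K
T = 19.4 + 31.011 = 50.411 °C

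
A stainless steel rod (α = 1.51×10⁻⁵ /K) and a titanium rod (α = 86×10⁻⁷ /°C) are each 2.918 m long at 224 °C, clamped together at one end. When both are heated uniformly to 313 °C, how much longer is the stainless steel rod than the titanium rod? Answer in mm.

ΔT = 89 K
stainless steel: ΔL = 1.51×10⁻⁵ × 2.918 m × 89 = 3.9215×10⁻³ m = 3.9215 mm
titanium: ΔL = 86×10⁻⁷ × 2.918 m × 89 = 2.2334×10⁻³ m = 2.2334 mm
difference = 3.9215 − 2.2334 = 1.6881 mm

1.69 mm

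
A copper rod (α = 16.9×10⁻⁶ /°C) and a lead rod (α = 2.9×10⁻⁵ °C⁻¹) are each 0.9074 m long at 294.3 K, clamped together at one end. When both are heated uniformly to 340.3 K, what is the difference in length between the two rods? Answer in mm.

ΔT = 46.0 K
copper: ΔL = 16.9×10⁻⁶ × 0.9074 m × 46.0 = 7.0541×10⁻⁴ m = 0.70541 mm
lead: ΔL = 2.9×10⁻⁵ × 0.9074 m × 46.0 = 1.2105×10⁻³ m = 1.2105 mm
difference = 1.2105 − 0.70541 = 0.50509 mm

0.505 mm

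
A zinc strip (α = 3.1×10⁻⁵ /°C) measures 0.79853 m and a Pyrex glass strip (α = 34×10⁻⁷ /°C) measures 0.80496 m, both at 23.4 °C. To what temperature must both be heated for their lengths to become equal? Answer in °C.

T = 315.4 °C

L₁(1 + α₁ΔT) = L₂(1 + α₂ΔT) ⇒ ΔT = (L₂ − L₁)/(α₁L₁ − α₂L₂)
L₂ − L₁ = 0.80496 − 0.79853 = 6.43×10⁻³ m
α₁L₁ − α₂L₂ = 3.1×10⁻⁵×0.79853 − 34×10⁻⁷×0.80496 = 2.2017566×10⁻⁵ m/K
ΔT = 6.43×10⁻³ / 2.2017566×10⁻⁵ = 292.040 K
T = 23.4 + 292.040 = 315.440 °C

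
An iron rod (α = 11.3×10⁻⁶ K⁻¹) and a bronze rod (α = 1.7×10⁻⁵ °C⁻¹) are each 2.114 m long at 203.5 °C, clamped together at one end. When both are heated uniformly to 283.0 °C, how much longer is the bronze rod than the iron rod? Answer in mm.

0.958 mm

ΔT = 79.5 K
iron: ΔL = 11.3×10⁻⁶ × 2.114 m × 79.5 = 1.8991×10⁻³ m = 1.8991 mm
bronze: ΔL = 1.7×10⁻⁵ × 2.114 m × 79.5 = 2.8571×10⁻³ m = 2.8571 mm
difference = 2.8571 − 1.8991 = 0.9580 mm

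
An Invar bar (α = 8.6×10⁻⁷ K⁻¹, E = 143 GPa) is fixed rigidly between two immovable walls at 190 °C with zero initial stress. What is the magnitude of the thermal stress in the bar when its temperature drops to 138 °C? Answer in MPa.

Fully constrained: the free strain ε = αΔT is blocked, so σ = Eε = EαΔT.
|ΔT| = 52 K
σ = 143×10⁹ × 8.6×10⁻⁷ × 52 = 6.39×10⁶ Pa

σ = 6.39 MPa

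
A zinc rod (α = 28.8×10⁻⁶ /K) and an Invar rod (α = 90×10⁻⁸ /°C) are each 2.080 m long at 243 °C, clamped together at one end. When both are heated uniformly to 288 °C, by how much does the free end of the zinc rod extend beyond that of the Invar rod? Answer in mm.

2.61 mm

ΔT = 45 K
zinc: ΔL = 28.8×10⁻⁶ × 2.080 m × 45 = 2.6957×10⁻³ m = 2.6957 mm
Invar: ΔL = 90×10⁻⁸ × 2.080 m × 45 = 8.4240×10⁻⁵ m = 0.084240 mm
difference = 2.6957 − 0.084240 = 2.61146 mm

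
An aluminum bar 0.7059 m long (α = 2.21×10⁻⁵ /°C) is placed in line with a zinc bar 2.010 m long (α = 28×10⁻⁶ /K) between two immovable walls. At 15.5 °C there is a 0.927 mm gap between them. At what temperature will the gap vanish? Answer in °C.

T = 28.4 °C

Gap closes when ΔL₁ + ΔL₂ = 0.927 mm = 9.27×10⁻⁴ m
(α₁L₁ + α₂L₂)ΔT = g
α₁L₁ + α₂L₂ = 2.21×10⁻⁵×0.7059 + 28×10⁻⁶×2.010 = 7.188039×10⁻⁵ m/K
ΔT = 9.27×10⁻⁴ / 7.188039×10⁻⁵ = 12.896 K
T = 15.5 + 12.896 = 28.396 °C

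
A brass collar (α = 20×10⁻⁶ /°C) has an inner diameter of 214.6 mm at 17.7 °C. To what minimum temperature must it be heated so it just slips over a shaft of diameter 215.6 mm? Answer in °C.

T = 251 °C

Required Δd = 215.6 − 214.6 = 1.0 mm
Δd = αd₀ΔT ⇒ ΔT = Δd/(αd₀) = 1.0 / (20×10⁻⁶ × 214.6) = 232.99 K
T_min = 17.7 + 232.99 = 250.69 °C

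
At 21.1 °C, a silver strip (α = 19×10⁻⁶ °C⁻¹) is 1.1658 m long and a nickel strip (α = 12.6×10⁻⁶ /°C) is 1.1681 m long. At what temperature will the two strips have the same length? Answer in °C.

T = 330.6 °C

Equal length when α₁L₁ΔT − α₂L₂ΔT = L₂ − L₁ = 2.30×10⁻³ m
α₁L₁ = 2.21502×10⁻⁵, α₂L₂ = 1.471806×10⁻⁵ → Δ(αL) = 7.43214×10⁻⁶ m/K
ΔT = 2.30×10⁻³ / 7.43214×10⁻⁶ = 309.467 K, so T = 21.1 + 309.467 = 330.567 °C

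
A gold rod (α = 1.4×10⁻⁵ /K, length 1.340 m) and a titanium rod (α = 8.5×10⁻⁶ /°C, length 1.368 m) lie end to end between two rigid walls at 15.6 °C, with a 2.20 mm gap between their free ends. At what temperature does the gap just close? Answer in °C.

Gap closes when ΔL₁ + ΔL₂ = 2.20 mm = 2.20×10⁻³ m
(α₁L₁ + α₂L₂)ΔT = g
α₁L₁ + α₂L₂ = 1.4×10⁻⁵×1.340 + 8.5×10⁻⁶×1.368 = 3.0388×10⁻⁵ m/K
ΔT = 2.20×10⁻³ / 3.0388×10⁻⁵ = 72.397 K
T = 15.6 + 72.397 = 87.997 °C

T = 88.0 °C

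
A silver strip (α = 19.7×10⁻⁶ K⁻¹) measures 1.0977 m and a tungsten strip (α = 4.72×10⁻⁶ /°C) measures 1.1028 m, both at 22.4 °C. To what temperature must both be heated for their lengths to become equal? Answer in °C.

T = 333.0 °C

Equal length when α₁L₁ΔT − α₂L₂ΔT = L₂ − L₁ = 5.10×10⁻³ m
α₁L₁ = 2.162469×10⁻⁵, α₂L₂ = 5.205216×10⁻⁶ → Δ(αL) = 1.6419474×10⁻⁵ m/K
ΔT = 5.10×10⁻³ / 1.6419474×10⁻⁵ = 310.607 K, so T = 22.4 + 310.607 = 333.007 °C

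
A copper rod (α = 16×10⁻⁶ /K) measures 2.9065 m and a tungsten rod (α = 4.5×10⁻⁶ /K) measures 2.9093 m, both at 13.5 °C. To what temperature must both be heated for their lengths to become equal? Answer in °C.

Equal length when α₁L₁ΔT − α₂L₂ΔT = L₂ − L₁ = 2.80×10⁻³ m
α₁L₁ = 4.6504×10⁻⁵, α₂L₂ = 1.309185×10⁻⁵ → Δ(αL) = 3.341215×10⁻⁵ m/K
ΔT = 2.80×10⁻³ / 3.341215×10⁻⁵ = 83.8019 K, so T = 13.5 + 83.8019 = 97.3019 °C

T = 97.30 °C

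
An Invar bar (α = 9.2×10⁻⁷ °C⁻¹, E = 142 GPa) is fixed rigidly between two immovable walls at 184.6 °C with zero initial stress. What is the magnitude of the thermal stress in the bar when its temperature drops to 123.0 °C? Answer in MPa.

σ = 8.05 MPa

Fully constrained: the free strain ε = αΔT is blocked, so σ = Eε = EαΔT.
|ΔT| = 61.6 K
σ = 142×10⁹ × 9.2×10⁻⁷ × 61.6 = 8.05×10⁶ Pa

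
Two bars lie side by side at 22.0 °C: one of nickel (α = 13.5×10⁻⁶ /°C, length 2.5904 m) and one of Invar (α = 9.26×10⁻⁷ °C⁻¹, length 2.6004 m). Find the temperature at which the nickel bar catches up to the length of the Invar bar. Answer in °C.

L₁(1 + α₁ΔT) = L₂(1 + α₂ΔT) ⇒ ΔT = (L₂ − L₁)/(α₁L₁ − α₂L₂)
L₂ − L₁ = 2.6004 − 2.5904 = 1.00×10⁻² m
α₁L₁ − α₂L₂ = 13.5×10⁻⁶×2.5904 − 9.26×10⁻⁷×2.6004 = 3.25624296×10⁻⁵ m/K
ΔT = 1.00×10⁻² / 3.25624296×10⁻⁵ = 307.102 K
T = 22.0 + 307.102 = 329.102 °C

T = 329.1 °C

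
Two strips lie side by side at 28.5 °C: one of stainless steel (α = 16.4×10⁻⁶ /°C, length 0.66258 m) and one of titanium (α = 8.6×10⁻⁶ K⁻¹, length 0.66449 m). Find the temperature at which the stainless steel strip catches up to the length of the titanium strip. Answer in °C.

T = 399.3 °C

L₁(1 + α₁ΔT) = L₂(1 + α₂ΔT) ⇒ ΔT = (L₂ − L₁)/(α₁L₁ − α₂L₂)
L₂ − L₁ = 0.66449 − 0.66258 = 1.91×10⁻³ m
α₁L₁ − α₂L₂ = 16.4×10⁻⁶×0.66258 − 8.6×10⁻⁶×0.66449 = 5.151698×10⁻⁶ m/K
ΔT = 1.91×10⁻³ / 5.151698×10⁻⁶ = 370.752 K
T = 28.5 + 370.752 = 399.252 °C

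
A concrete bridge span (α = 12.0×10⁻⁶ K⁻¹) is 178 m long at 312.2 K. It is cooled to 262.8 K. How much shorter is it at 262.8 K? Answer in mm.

|ΔT| = |262.8 − 312.2| = 49.4 K
ΔL = αL₀ΔT = (12.0×10⁻⁶)(178)(49.4) = 1.06×10⁻¹ m

ΔL = 106 mm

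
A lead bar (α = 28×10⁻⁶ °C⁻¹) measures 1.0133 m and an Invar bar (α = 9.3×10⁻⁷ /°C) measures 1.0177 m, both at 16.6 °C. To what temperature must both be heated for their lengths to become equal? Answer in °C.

T = 177.0 °C

L₁(1 + α₁ΔT) = L₂(1 + α₂ΔT) ⇒ ΔT = (L₂ − L₁)/(α₁L₁ − α₂L₂)
L₂ − L₁ = 1.0177 − 1.0133 = 4.40×10⁻³ m
α₁L₁ − α₂L₂ = 28×10⁻⁶×1.0133 − 9.3×10⁻⁷×1.0177 = 2.7425939×10⁻⁵ m/K
ΔT = 4.40×10⁻³ / 2.7425939×10⁻⁵ = 160.432 K
T = 16.6 + 160.432 = 177.032 °C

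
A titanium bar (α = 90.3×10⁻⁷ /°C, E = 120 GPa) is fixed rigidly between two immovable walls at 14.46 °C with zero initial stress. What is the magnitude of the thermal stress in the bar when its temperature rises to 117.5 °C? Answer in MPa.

σ = 112 MPa

Fully constrained: the free strain ε = αΔT is blocked, so σ = Eε = EαΔT.
|ΔT| = 103.04 K
σ = 120×10⁹ × 90.3×10⁻⁷ × 103.04 = 1.12×10⁸ Pa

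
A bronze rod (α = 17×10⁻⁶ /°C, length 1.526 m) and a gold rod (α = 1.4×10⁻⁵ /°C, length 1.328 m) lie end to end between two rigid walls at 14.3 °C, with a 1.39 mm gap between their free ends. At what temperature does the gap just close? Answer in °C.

T = 45.5 °C

Gap closes when ΔL₁ + ΔL₂ = 1.39 mm = 1.39×10⁻³ m
(α₁L₁ + α₂L₂)ΔT = g
α₁L₁ + α₂L₂ = 17×10⁻⁶×1.526 + 1.4×10⁻⁵×1.328 = 4.4534×10⁻⁵ m/K
ΔT = 1.39×10⁻³ / 4.4534×10⁻⁵ = 31.212 K
T = 14.3 + 31.212 = 45.512 °C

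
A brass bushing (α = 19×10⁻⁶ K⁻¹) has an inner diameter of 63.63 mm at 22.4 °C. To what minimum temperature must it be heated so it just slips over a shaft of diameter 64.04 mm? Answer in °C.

Required Δd = 64.04 − 63.63 = 0.41 mm
Δd = αd₀ΔT ⇒ ΔT = Δd/(αd₀) = 0.41 / (19×10⁻⁶ × 63.63) = 339.13 K
T_min = 22.4 + 339.13 = 361.53 °C

T = 362 °C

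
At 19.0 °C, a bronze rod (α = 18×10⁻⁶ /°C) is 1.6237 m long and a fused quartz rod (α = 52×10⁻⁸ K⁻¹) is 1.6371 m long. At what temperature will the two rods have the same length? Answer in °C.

T = 491.2 °C

Equal length when α₁L₁ΔT − α₂L₂ΔT = L₂ − L₁ = 1.34×10⁻² m
α₁L₁ = 2.92266×10⁻⁵, α₂L₂ = 8.51292×10⁻⁷ → Δ(αL) = 2.8375308×10⁻⁵ m/K
ΔT = 1.34×10⁻² / 2.8375308×10⁻⁵ = 472.242 K, so T = 19.0 + 472.242 = 491.242 °C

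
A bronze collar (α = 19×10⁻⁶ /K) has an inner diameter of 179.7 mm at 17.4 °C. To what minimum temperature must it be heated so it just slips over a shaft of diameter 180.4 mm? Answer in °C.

T = 222 °C

Required Δd = 180.4 − 179.7 = 0.7 mm
Δd = αd₀ΔT ⇒ ΔT = Δd/(αd₀) = 0.7 / (19×10⁻⁶ × 179.7) = 205.02 K
T_min = 17.4 + 205.02 = 222.42 °C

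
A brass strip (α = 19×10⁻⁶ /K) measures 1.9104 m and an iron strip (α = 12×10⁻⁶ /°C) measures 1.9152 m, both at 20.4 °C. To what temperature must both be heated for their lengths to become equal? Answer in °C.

T = 380.9 °C

L₁(1 + α₁ΔT) = L₂(1 + α₂ΔT) ⇒ ΔT = (L₂ − L₁)/(α₁L₁ − α₂L₂)
L₂ − L₁ = 1.9152 − 1.9104 = 4.80×10⁻³ m
α₁L₁ − α₂L₂ = 19×10⁻⁶×1.9104 − 12×10⁻⁶×1.9152 = 1.33152×10⁻⁵ m/K
ΔT = 4.80×10⁻³ / 1.33152×10⁻⁵ = 360.490 K
T = 20.4 + 360.490 = 380.890 °C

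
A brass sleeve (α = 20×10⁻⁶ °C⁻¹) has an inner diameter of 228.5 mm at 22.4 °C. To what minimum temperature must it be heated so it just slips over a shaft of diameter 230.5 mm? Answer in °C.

Required Δd = 230.5 − 228.5 = 2.0 mm
Δd = αd₀ΔT ⇒ ΔT = Δd/(αd₀) = 2.0 / (20×10⁻⁶ × 228.5) = 437.64 K
T_min = 22.4 + 437.64 = 460.04 °C

T = 460 °C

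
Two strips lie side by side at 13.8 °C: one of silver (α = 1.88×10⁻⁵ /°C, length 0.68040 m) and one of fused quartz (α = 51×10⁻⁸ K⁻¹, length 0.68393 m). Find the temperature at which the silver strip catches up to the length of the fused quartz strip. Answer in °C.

T = 297.5 °C

L₁(1 + α₁ΔT) = L₂(1 + α₂ΔT) ⇒ ΔT = (L₂ − L₁)/(α₁L₁ − α₂L₂)
L₂ − L₁ = 0.68393 − 0.68040 = 3.53×10⁻³ m
α₁L₁ − α₂L₂ = 1.88×10⁻⁵×0.68040 − 51×10⁻⁸×0.68393 = 1.24427157×10⁻⁵ m/K
ΔT = 3.53×10⁻³ / 1.24427157×10⁻⁵ = 283.700 K
T = 13.8 + 283.700 = 297.500 °C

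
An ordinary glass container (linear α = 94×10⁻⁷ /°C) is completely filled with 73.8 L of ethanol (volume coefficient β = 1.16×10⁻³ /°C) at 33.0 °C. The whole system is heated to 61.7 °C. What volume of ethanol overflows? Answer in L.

2.40 L

The container also expands: β_container ≈ 3α = 2.82×10⁻⁵ /K
Net overflow = V₀(β_liq − 3α_cont)ΔT
β − 3α = 1.16×10⁻³ − 2.82×10⁻⁵ = 1.1318×10⁻³ /K; ΔT = 28.7 K
ΔV = 73.8 × 1.1318×10⁻³ × 28.7 = 2.40 L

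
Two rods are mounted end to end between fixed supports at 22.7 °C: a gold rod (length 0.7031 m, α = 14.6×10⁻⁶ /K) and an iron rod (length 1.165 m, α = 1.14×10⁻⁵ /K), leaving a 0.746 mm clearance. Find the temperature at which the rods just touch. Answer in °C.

T = 54.4 °C

α₁L₁ = 1.026526×10⁻⁵ m/K, α₂L₂ = 1.3281×10⁻⁵ m/K → total 2.354626×10⁻⁵ m/K
ΔT = g/(α₁L₁+α₂L₂) = 7.46×10⁻⁴ / 2.354626×10⁻⁵ = 31.682 K
T = 22.7 + 31.682 = 54.382 °C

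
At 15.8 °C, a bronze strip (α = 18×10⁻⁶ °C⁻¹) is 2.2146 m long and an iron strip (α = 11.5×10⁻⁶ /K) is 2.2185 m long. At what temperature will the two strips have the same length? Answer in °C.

T = 287.6 °C

L₁(1 + α₁ΔT) = L₂(1 + α₂ΔT) ⇒ ΔT = (L₂ − L₁)/(α₁L₁ − α₂L₂)
L₂ − L₁ = 2.2185 − 2.2146 = 3.90×10⁻³ m
α₁L₁ − α₂L₂ = 18×10⁻⁶×2.2146 − 11.5×10⁻⁶×2.2185 = 1.435005×10⁻⁵ m/K
ΔT = 3.90×10⁻³ / 1.435005×10⁻⁵ = 271.776 K
T = 15.8 + 271.776 = 287.576 °C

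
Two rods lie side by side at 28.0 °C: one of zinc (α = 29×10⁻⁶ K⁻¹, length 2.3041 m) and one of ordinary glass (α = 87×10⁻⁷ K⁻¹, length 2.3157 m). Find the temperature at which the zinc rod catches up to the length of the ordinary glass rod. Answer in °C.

T = 276.5 °C

Equal length when α₁L₁ΔT − α₂L₂ΔT = L₂ − L₁ = 1.16×10⁻² m
α₁L₁ = 6.68189×10⁻⁵, α₂L₂ = 2.014659×10⁻⁵ → Δ(αL) = 4.667231×10⁻⁵ m/K
ΔT = 1.16×10⁻² / 4.667231×10⁻⁵ = 248.541 K, so T = 28.0 + 248.541 = 276.541 °C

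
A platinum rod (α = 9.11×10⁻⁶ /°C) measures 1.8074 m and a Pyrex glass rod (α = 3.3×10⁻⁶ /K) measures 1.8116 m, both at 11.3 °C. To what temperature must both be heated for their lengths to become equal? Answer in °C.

L₁(1 + α₁ΔT) = L₂(1 + α₂ΔT) ⇒ ΔT = (L₂ − L₁)/(α₁L₁ − α₂L₂)
L₂ − L₁ = 1.8116 − 1.8074 = 4.20×10⁻³ m
α₁L₁ − α₂L₂ = 9.11×10⁻⁶×1.8074 − 3.3×10⁻⁶×1.8116 = 1.0487134×10⁻⁵ m/K
ΔT = 4.20×10⁻³ / 1.0487134×10⁻⁵ = 400.491 K
T = 11.3 + 400.491 = 411.791 °C

T = 411.8 °C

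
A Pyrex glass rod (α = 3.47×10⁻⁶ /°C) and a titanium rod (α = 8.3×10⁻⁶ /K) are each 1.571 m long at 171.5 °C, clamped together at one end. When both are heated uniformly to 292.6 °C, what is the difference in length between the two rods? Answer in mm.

0.919 mm

ΔT = 121.1 K
Pyrex glass: ΔL = 3.47×10⁻⁶ × 1.571 m × 121.1 = 6.6016×10⁻⁴ m = 0.66016 mm
titanium: ΔL = 8.3×10⁻⁶ × 1.571 m × 121.1 = 1.5791×10⁻³ m = 1.5791 mm
difference = 1.5791 − 0.66016 = 0.91894 mm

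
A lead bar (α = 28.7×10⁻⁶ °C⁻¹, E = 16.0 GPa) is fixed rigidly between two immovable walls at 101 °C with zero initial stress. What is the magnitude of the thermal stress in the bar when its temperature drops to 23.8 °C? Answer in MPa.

Fully constrained: the free strain ε = αΔT is blocked, so σ = Eε = EαΔT.
|ΔT| = 77.2 K
σ = 16.0×10⁹ × 28.7×10⁻⁶ × 77.2 = 3.55×10⁷ Pa

σ = 35.5 MPa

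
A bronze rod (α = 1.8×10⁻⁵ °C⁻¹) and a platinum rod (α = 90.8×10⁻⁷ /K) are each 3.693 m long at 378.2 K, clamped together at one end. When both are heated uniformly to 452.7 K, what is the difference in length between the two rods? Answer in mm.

2.45 mm

ΔT = 74.5 K
bronze: ΔL = 1.8×10⁻⁵ × 3.693 m × 74.5 = 4.9523×10⁻³ m = 4.9523 mm
platinum: ΔL = 90.8×10⁻⁷ × 3.693 m × 74.5 = 2.4982×10⁻³ m = 2.4982 mm
difference = 4.9523 − 2.4982 = 2.4541 mm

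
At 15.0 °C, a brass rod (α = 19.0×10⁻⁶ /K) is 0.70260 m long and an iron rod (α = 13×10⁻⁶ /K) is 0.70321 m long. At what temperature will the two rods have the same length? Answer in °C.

L₁(1 + α₁ΔT) = L₂(1 + α₂ΔT) ⇒ ΔT = (L₂ − L₁)/(α₁L₁ − α₂L₂)
L₂ − L₁ = 0.70321 − 0.70260 = 6.10×10⁻⁴ m
α₁L₁ − α₂L₂ = 19.0×10⁻⁶×0.70260 − 13×10⁻⁶×0.70321 = 4.20767×10⁻⁶ m/K
ΔT = 6.10×10⁻⁴ / 4.20767×10⁻⁶ = 144.973 K
T = 15.0 + 144.973 = 159.973 °C

T = 160.0 °C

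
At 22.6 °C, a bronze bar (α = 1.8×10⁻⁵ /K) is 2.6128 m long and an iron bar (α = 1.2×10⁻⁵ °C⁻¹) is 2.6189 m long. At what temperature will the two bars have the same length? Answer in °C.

T = 413.5 °C

L₁(1 + α₁ΔT) = L₂(1 + α₂ΔT) ⇒ ΔT = (L₂ − L₁)/(α₁L₁ − α₂L₂)
L₂ − L₁ = 2.6189 − 2.6128 = 6.10×10⁻³ m
α₁L₁ − α₂L₂ = 1.8×10⁻⁵×2.6128 − 1.2×10⁻⁵×2.6189 = 1.56036×10⁻⁵ m/K
ΔT = 6.10×10⁻³ / 1.56036×10⁻⁵ = 390.935 K
T = 22.6 + 390.935 = 413.535 °C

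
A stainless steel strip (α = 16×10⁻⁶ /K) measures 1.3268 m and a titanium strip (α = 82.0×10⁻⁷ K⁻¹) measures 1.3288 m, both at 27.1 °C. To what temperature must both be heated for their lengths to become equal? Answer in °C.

Equal length when α₁L₁ΔT − α₂L₂ΔT = L₂ − L₁ = 2.00×10⁻³ m
α₁L₁ = 2.12288×10⁻⁵, α₂L₂ = 1.089616×10⁻⁵ → Δ(αL) = 1.033264×10⁻⁵ m/K
ΔT = 2.00×10⁻³ / 1.033264×10⁻⁵ = 193.561 K, so T = 27.1 + 193.561 = 220.661 °C

T = 220.7 °C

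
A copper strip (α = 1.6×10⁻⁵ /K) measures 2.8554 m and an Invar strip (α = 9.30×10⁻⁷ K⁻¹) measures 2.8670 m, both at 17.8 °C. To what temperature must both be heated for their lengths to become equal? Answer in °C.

T = 287.4 °C

L₁(1 + α₁ΔT) = L₂(1 + α₂ΔT) ⇒ ΔT = (L₂ − L₁)/(α₁L₁ − α₂L₂)
L₂ − L₁ = 2.8670 − 2.8554 = 1.16×10⁻² m
α₁L₁ − α₂L₂ = 1.6×10⁻⁵×2.8554 − 9.30×10⁻⁷×2.8670 = 4.302009×10⁻⁵ m/K
ΔT = 1.16×10⁻² / 4.302009×10⁻⁵ = 269.641 K
T = 17.8 + 269.641 = 287.441 °C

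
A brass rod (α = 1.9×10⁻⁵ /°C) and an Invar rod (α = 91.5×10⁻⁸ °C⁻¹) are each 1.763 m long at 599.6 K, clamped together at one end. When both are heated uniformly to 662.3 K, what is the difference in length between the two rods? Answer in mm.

2.00 mm

ΔT = 62.7 K
brass: ΔL = 1.9×10⁻⁵ × 1.763 m × 62.7 = 2.1003×10⁻³ m = 2.1003 mm
Invar: ΔL = 91.5×10⁻⁸ × 1.763 m × 62.7 = 1.0114×10⁻⁴ m = 0.10114 mm
difference = 2.1003 − 0.10114 = 1.99916 mm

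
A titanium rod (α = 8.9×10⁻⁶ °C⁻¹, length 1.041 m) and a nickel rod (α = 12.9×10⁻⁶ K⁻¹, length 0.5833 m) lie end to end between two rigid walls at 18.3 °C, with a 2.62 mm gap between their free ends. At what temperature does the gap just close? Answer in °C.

T = 174 °C

Gap closes when ΔL₁ + ΔL₂ = 2.62 mm = 2.62×10⁻³ m
(α₁L₁ + α₂L₂)ΔT = g
α₁L₁ + α₂L₂ = 8.9×10⁻⁶×1.041 + 12.9×10⁻⁶×0.5833 = 1.678947×10⁻⁵ m/K
ΔT = 2.62×10⁻³ / 1.678947×10⁻⁵ = 156.05 K
T = 18.3 + 156.05 = 174.35 °C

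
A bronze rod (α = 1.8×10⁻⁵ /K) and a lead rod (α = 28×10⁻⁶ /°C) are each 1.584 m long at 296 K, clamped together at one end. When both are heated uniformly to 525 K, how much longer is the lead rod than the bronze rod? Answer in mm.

3.63 mm

ΔT = 229 K
bronze: ΔL = 1.8×10⁻⁵ × 1.584 m × 229 = 6.5292×10⁻³ m = 6.5292 mm
lead: ΔL = 28×10⁻⁶ × 1.584 m × 229 = 1.0157×10⁻² m = 10.157 mm
difference = 10.157 − 6.5292 = 3.6278 mm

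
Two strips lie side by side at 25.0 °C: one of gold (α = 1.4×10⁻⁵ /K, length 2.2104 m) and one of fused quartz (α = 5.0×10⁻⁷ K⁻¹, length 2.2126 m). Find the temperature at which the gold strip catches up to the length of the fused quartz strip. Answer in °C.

L₁(1 + α₁ΔT) = L₂(1 + α₂ΔT) ⇒ ΔT = (L₂ − L₁)/(α₁L₁ − α₂L₂)
L₂ − L₁ = 2.2126 − 2.2104 = 2.20×10⁻³ m
α₁L₁ − α₂L₂ = 1.4×10⁻⁵×2.2104 − 5.0×10⁻⁷×2.2126 = 2.98393×10⁻⁵ m/K
ΔT = 2.20×10⁻³ / 2.98393×10⁻⁵ = 73.7283 K
T = 25.0 + 73.7283 = 98.7283 °C

T = 98.73 °C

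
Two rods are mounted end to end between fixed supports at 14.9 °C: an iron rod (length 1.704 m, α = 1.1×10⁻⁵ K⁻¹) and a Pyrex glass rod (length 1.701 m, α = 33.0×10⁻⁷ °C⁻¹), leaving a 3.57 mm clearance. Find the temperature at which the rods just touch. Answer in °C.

T = 161 °C

Gap closes when ΔL₁ + ΔL₂ = 3.57 mm = 3.57×10⁻³ m
(α₁L₁ + α₂L₂)ΔT = g
α₁L₁ + α₂L₂ = 1.1×10⁻⁵×1.704 + 33.0×10⁻⁷×1.701 = 2.43573×10⁻⁵ m/K
ΔT = 3.57×10⁻³ / 2.43573×10⁻⁵ = 146.57 K
T = 14.9 + 146.57 = 161.47 °C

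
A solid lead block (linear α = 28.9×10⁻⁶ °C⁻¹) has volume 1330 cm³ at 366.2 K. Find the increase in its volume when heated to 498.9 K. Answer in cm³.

ΔV = 15.3 cm³

Isotropic solid: β ≈ 3α = 8.7×10⁻⁵ /K; ΔT = 132.7 K
ΔV = 3αV₀ΔT = 3(28.9×10⁻⁶)(1330)(132.7) = 15.3 cm³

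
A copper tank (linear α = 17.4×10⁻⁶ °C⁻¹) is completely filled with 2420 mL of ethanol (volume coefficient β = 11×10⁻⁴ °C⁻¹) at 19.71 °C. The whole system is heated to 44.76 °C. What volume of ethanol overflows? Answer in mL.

63.5 mL

The tank also expands: β_container ≈ 3α = 5.22×10⁻⁵ /K
Net overflow = V₀(β_liq − 3α_cont)ΔT
β − 3α = 1.10×10⁻³ − 5.22×10⁻⁵ = 1.0478×10⁻³ /K; ΔT = 25.05 K
ΔV = 2420 × 1.0478×10⁻³ × 25.05 = 63.5 mL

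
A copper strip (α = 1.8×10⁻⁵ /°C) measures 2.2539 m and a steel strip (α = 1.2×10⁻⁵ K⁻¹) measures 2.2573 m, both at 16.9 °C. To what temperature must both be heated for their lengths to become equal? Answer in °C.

Equal length when α₁L₁ΔT − α₂L₂ΔT = L₂ − L₁ = 3.40×10⁻³ m
α₁L₁ = 4.05702×10⁻⁵, α₂L₂ = 2.70876×10⁻⁵ → Δ(αL) = 1.34826×10⁻⁵ m/K
ΔT = 3.40×10⁻³ / 1.34826×10⁻⁵ = 252.177 K, so T = 16.9 + 252.177 = 269.077 °C

T = 269.1 °C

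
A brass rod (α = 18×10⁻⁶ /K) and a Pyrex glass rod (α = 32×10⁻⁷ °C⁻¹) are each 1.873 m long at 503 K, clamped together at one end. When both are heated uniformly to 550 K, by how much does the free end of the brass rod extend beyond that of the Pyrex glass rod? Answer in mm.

1.30 mm

ΔT = 47 K
brass: ΔL = 18×10⁻⁶ × 1.873 m × 47 = 1.5846×10⁻³ m = 1.5846 mm
Pyrex glass: ΔL = 32×10⁻⁷ × 1.873 m × 47 = 2.8170×10⁻⁴ m = 0.28170 mm
difference = 1.5846 − 0.28170 = 1.3029 mm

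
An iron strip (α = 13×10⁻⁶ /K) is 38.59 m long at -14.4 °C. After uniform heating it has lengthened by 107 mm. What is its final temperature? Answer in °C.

ΔL = αL₀ΔT ⇒ ΔT = ΔL / (αL₀)
ΔT = 107×10⁻³ m / (13×10⁻⁶ × 38.59 m) = 213.29 K
T = -14.4 + 213.29 = 198.89 °C

T = 199 °C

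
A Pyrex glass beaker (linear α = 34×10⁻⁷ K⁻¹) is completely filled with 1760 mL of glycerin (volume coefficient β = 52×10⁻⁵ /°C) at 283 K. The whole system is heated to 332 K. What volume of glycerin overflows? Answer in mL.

44.0 mL

The beaker also expands: β_container ≈ 3α = 1.02×10⁻⁵ /K
Net overflow = V₀(β_liq − 3α_cont)ΔT
β − 3α = 5.20×10⁻⁴ − 1.02×10⁻⁵ = 5.098×10⁻⁴ /K; ΔT = 49 K
ΔV = 1760 × 5.098×10⁻⁴ × 49 = 44.0 mL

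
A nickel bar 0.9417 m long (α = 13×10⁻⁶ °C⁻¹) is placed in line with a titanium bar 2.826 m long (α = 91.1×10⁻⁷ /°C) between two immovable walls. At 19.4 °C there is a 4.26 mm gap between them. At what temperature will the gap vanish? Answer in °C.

Gap closes when ΔL₁ + ΔL₂ = 4.26 mm = 4.26×10⁻³ m
(α₁L₁ + α₂L₂)ΔT = g
α₁L₁ + α₂L₂ = 13×10⁻⁶×0.9417 + 91.1×10⁻⁷×2.826 = 3.798696×10⁻⁵ m/K
ΔT = 4.26×10⁻³ / 3.798696×10⁻⁵ = 112.14 K
T = 19.4 + 112.14 = 131.54 °C

T = 132 °C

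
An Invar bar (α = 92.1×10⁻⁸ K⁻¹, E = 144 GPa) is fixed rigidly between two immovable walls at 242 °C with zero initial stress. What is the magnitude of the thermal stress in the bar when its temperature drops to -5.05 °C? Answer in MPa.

σ = 32.8 MPa

Fully constrained: the free strain ε = αΔT is blocked, so σ = Eε = EαΔT.
|ΔT| = 247.05 K
σ = 144×10⁹ × 92.1×10⁻⁸ × 247.05 = 3.28×10⁷ Pa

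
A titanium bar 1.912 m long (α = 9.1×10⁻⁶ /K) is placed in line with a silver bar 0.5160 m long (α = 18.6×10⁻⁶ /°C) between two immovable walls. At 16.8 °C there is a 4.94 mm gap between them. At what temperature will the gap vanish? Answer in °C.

α₁L₁ = 1.73992×10⁻⁵ m/K, α₂L₂ = 9.5976×10⁻⁶ m/K → total 2.69968×10⁻⁵ m/K
ΔT = g/(α₁L₁+α₂L₂) = 4.94×10⁻³ / 2.69968×10⁻⁵ = 182.98 K
T = 16.8 + 182.98 = 199.78 °C

T = 200 °C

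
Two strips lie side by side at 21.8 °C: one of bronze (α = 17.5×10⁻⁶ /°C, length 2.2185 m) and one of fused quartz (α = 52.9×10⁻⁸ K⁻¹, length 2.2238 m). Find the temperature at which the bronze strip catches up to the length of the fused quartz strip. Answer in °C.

T = 162.6 °C

Equal length when α₁L₁ΔT − α₂L₂ΔT = L₂ − L₁ = 5.30×10⁻³ m
α₁L₁ = 3.882375×10⁻⁵, α₂L₂ = 1.1763902×10⁻⁶ → Δ(αL) = 3.76473598×10⁻⁵ m/K
ΔT = 5.30×10⁻³ / 3.76473598×10⁻⁵ = 140.780 K, so T = 21.8 + 140.780 = 162.580 °C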